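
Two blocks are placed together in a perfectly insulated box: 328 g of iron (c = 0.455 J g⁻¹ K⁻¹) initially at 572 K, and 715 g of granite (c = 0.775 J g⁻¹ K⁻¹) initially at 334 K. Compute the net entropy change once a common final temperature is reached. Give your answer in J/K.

ΔS_total = 18.7 J/K

Energy balance: T_f = (m₁c₁T₁ + m₂c₂T₂)/(m₁c₁ + m₂c₂) = 384.5 K.
ΔS₁ = m₁c₁ ln(T_f/T₁) = 149.24 × ln(384.5/572) = -59.28 J/K.
ΔS₂ = m₂c₂ ln(T_f/T₂) = 554.125 × ln(384.5/334) = 78.02 J/K.
ΔS_total = -59.28 + 78.02 = 18.7 J/K.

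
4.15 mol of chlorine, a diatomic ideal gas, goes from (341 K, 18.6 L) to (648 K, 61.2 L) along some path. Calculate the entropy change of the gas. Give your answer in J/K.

ΔS = 96.5 J/K

Entropy is a state function: ΔS = nC_V ln(T₂/T₁) + nR ln(V₂/V₁), with C_V = 5R/2 = 20.79 J mol⁻¹ K⁻¹ for a diatomic ideal gas.
ΔS = 4.15 × [20.79 × ln(648/341) + 8.314 × ln(61.2/18.6)] = 96.5 J/K.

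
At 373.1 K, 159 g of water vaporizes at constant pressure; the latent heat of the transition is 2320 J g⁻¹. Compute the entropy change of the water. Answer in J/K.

Heat absorbed by the substance: Q = mL = 159 × 2320 = 368880 J.
At constant T, ΔS = Q_rev/T = 368880 / 373.1 = 989 J/K.

ΔS = 989 J/K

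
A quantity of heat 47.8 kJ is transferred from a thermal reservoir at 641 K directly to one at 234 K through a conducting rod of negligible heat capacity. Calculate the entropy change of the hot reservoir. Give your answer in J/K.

ΔS_hot = -74.6 J/K

The hot reservoir loses heat Q, so ΔS_hot = −Q/T_H = −47800/641 = -74.6 J/K.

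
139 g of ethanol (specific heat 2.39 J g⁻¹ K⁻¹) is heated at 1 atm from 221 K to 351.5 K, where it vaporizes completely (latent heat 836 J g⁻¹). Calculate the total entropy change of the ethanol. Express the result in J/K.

ΔS = 485 J/K

Warming step: ΔS₁ = m c ln(T_tr/T_i) = 139 × 2.39 × ln(351.5/221) = 154.2 J/K.
Phase change: ΔS₂ = +mL/T_tr = 139 × 836 / 351.5 = 330.6 J/K.
ΔS_total = (154.2) + (330.6) = 485 J/K.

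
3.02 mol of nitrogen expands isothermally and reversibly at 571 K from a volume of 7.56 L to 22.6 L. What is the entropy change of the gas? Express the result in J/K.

For an isothermal ideal gas ΔS_gas = nR ln(V₂/V₁) = 3.02 × 8.314 × ln(22.6/7.56) = 27.5 J/K.

ΔS_gas = 27.5 J/K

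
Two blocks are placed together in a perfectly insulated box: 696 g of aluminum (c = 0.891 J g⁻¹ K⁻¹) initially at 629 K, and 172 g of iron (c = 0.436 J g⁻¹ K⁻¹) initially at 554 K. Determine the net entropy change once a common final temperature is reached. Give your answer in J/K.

Energy balance: T_f = (m₁c₁T₁ + m₂c₂T₂)/(m₁c₁ + m₂c₂) = 620.91 K.
ΔS₁ = m₁c₁ ln(T_f/T₁) = 620.136 × ln(620.91/629) = -8.029 J/K.
ΔS₂ = m₂c₂ ln(T_f/T₂) = 74.992 × ln(620.91/554) = 8.551 J/K.
ΔS_total = -8.029 + 8.551 = 0.522 J/K.

ΔS_total = 0.522 J/K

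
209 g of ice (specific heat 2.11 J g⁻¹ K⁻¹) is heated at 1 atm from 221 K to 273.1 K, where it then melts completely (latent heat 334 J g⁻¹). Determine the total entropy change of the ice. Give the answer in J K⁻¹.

ΔS = 349 J/K

Warming step: ΔS₁ = m c ln(T_tr/T_i) = 209 × 2.11 × ln(273.1/221) = 93.35 J/K.
Phase change: ΔS₂ = +mL/T_tr = 209 × 334 / 273.1 = 255.6 J/K.
ΔS_total = (93.35) + (255.6) = 349 J/K.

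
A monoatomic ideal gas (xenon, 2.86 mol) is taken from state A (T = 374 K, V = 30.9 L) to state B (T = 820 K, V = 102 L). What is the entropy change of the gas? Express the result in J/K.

Entropy is a state function: ΔS = nC_V ln(T₂/T₁) + nR ln(V₂/V₁), with C_V = 3R/2 = 12.47 J mol⁻¹ K⁻¹ for a monoatomic ideal gas.
ΔS = 2.86 × [12.47 × ln(820/374) + 8.314 × ln(102/30.9)] = 56.4 J/K.

ΔS = 56.4 J/K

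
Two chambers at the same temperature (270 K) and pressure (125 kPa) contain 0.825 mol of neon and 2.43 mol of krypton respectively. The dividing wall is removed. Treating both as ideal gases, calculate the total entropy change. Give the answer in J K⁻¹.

ΔS_mix = 15.3 J/K

Mole fractions: x_A = 0.825/3.25 = 0.253, x_B = 0.747.
ΔS_mix = −R(n_A ln x_A + n_B ln x_B) = −8.314 × (0.825 ln 0.253 + 2.43 ln 0.747) = 15.3 J/K.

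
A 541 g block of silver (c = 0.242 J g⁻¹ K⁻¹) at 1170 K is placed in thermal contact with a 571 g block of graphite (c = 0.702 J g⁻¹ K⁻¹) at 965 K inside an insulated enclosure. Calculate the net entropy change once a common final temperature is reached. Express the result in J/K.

ΔS_total = 1.89 J/K

Energy balance: T_f = (m₁c₁T₁ + m₂c₂T₂)/(m₁c₁ + m₂c₂) = 1015.5 K.
ΔS₁ = m₁c₁ ln(T_f/T₁) = 130.922 × ln(1015.5/1170) = -18.55 J/K.
ΔS₂ = m₂c₂ ln(T_f/T₂) = 400.842 × ln(1015.5/965) = 20.44 J/K.
ΔS_total = -18.55 + 20.44 = 1.89 J/K.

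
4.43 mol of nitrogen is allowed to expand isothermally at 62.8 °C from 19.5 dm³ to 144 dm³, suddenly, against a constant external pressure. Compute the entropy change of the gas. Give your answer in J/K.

Entropy is a state function, so ΔS_gas depends only on the end states.
For an isothermal ideal gas ΔS_gas = nR ln(V₂/V₁) = 4.43 × 8.314 × ln(144/19.5) = 73.6 J/K.

ΔS_gas = 73.6 J/K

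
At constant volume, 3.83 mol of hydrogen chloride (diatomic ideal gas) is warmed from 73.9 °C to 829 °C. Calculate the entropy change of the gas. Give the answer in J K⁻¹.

ΔS = 92 J/K

In kelvin: T₁ = 347.05 K, T₂ = 1102.15 K. At constant volume, ΔS = nC_V ln(T₂/T₁) with C_V = 5R/2 = 20.79 J mol⁻¹ K⁻¹.
ΔS = 3.83 × 20.79 × ln(1102.15/347.05) = 92 J/K.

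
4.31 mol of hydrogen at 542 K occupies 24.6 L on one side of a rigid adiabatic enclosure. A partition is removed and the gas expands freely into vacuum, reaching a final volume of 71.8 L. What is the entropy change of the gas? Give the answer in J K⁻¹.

For an ideal gas in free expansion Q = 0 and W = 0, so T is unchanged.
Entropy is a state function; using a reversible isothermal path, ΔS_gas = nR ln(V₂/V₁) = 4.31 × 8.314 × ln(71.8/24.6) = 38.4 J/K.

ΔS_gas = 38.4 J/K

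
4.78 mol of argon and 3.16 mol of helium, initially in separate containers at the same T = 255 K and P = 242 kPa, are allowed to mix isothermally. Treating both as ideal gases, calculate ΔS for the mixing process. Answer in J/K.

ΔS_mix = 44.4 J/K

Mole fractions: x_A = 4.78/7.94 = 0.602, x_B = 0.398.
ΔS_mix = −R(n_A ln x_A + n_B ln x_B) = −8.314 × (4.78 ln 0.602 + 3.16 ln 0.398) = 44.4 J/K.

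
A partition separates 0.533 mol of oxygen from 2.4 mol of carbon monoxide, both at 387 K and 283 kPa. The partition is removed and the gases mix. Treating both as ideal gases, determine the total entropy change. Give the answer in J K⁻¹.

ΔS_mix = 11.6 J/K

Mole fractions: x_A = 0.533/2.93 = 0.182, x_B = 0.818.
ΔS_mix = −R(n_A ln x_A + n_B ln x_B) = −8.314 × (0.533 ln 0.182 + 2.4 ln 0.818) = 11.6 J/K.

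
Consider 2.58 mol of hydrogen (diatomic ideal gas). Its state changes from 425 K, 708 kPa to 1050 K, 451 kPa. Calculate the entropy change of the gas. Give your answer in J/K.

ΔS = 77.6 J/K

ΔS = nC_p ln(T₂/T₁) − nR ln(P₂/P₁), with C_p = 7R/2 = 29.1 J mol⁻¹ K⁻¹ for a diatomic ideal gas.
ΔS = 2.58 × [29.1 × ln(1050/425) − 8.314 × ln(451/708)] = 77.6 J/K.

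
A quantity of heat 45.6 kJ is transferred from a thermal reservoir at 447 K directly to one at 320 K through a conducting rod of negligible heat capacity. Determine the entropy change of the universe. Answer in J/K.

ΔS_hot = −Q/T_H = −45600/447 = -102 J/K and ΔS_cold = +Q/T_C = 45600/320 = 142.5 J/K.
ΔS_total = -102 + 142.5 = 40.5 J/K, positive as the second law requires.

ΔS_total = 40.5 J/K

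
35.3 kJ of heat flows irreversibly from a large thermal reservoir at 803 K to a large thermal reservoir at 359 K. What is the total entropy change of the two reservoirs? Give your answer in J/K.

ΔS_hot = −Q/T_H = −35300/803 = -43.96 J/K and ΔS_cold = +Q/T_C = 35300/359 = 98.33 J/K.
ΔS_total = -43.96 + 98.33 = 54.4 J/K, positive as the second law requires.

ΔS_total = 54.4 J/K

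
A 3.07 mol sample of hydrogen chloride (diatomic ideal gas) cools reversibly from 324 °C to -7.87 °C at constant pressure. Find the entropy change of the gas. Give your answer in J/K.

ΔS = -72.5 J/K

In kelvin: T₁ = 597.15 K, T₂ = 265.28 K. At constant pressure, ΔS = nC_p ln(T₂/T₁) with C_p = 7R/2 = 29.1 J mol⁻¹ K⁻¹.
ΔS = 3.07 × 29.1 × ln(265.28/597.15) = -72.5 J/K.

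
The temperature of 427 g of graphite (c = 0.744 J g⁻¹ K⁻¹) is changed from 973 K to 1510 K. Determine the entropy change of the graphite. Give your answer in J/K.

ΔS = ∫dQ_rev/T = m c ln(T₂/T₁) = 427 × 0.744 × ln(1510/973) = 140 J/K.

ΔS = 140 J/K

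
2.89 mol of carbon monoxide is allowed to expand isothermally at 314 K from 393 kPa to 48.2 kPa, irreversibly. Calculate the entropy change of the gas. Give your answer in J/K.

Entropy is a state function, so ΔS_gas depends only on the end states.
For an isothermal ideal gas ΔS_gas = nR ln(P₁/P₂) = 2.89 × 8.314 × ln(393/48.2) = 50.4 J/K.

ΔS_gas = 50.4 J/K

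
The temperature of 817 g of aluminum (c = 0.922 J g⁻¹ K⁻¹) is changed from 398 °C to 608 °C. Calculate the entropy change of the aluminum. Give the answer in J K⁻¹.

In kelvin: T₁ = 671.15 K, T₂ = 881.15 K. ΔS = ∫dQ_rev/T = m c ln(T₂/T₁) = 817 × 0.922 × ln(881.15/671.15) = 205 J/K.

ΔS = 205 J/K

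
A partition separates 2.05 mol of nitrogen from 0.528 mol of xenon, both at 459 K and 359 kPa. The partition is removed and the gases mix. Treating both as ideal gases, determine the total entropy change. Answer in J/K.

ΔS_mix = 10.9 J/K

Mole fractions: x_A = 2.05/2.58 = 0.795, x_B = 0.205.
ΔS_mix = −R(n_A ln x_A + n_B ln x_B) = −8.314 × (2.05 ln 0.795 + 0.528 ln 0.205) = 10.9 J/K.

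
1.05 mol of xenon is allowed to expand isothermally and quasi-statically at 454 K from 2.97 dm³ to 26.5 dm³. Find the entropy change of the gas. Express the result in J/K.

ΔS_gas = 19.1 J/K

For an isothermal ideal gas ΔS_gas = nR ln(V₂/V₁) = 1.05 × 8.314 × ln(26.5/2.97) = 19.1 J/K.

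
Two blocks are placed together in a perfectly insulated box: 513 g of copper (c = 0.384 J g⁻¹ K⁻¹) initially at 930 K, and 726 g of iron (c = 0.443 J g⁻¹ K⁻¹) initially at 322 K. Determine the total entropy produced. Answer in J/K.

Energy balance: T_f = (m₁c₁T₁ + m₂c₂T₂)/(m₁c₁ + m₂c₂) = 552.95 K.
ΔS₁ = m₁c₁ ln(T_f/T₁) = 196.992 × ln(552.95/930) = -102.4 J/K.
ΔS₂ = m₂c₂ ln(T_f/T₂) = 321.618 × ln(552.95/322) = 173.9 J/K.
ΔS_total = -102.4 + 173.9 = 71.5 J/K.

ΔS_total = 71.5 J/K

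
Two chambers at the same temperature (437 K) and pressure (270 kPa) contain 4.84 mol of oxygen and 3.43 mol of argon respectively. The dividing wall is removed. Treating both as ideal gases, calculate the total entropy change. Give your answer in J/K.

ΔS_mix = 46.7 J/K

Mole fractions: x_A = 4.84/8.27 = 0.585, x_B = 0.415.
ΔS_mix = −R(n_A ln x_A + n_B ln x_B) = −8.314 × (4.84 ln 0.585 + 3.43 ln 0.415) = 46.7 J/K.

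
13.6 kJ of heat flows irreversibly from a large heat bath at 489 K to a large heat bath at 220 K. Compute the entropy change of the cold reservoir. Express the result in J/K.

The cold reservoir gains heat Q, so ΔS_cold = +Q/T_C = 13600/220 = 61.8 J/K.

ΔS_cold = 61.8 J/K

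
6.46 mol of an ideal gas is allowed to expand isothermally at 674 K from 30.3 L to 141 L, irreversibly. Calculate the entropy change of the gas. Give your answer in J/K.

ΔS_gas = 82.6 J/K

Entropy is a state function, so ΔS_gas depends only on the end states.
For an isothermal ideal gas ΔS_gas = nR ln(V₂/V₁) = 6.46 × 8.314 × ln(141/30.3) = 82.6 J/K.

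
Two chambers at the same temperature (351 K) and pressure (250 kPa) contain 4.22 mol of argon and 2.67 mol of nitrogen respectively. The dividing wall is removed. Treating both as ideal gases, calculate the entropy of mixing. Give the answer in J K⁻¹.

ΔS_mix = 38.2 J/K

Mole fractions: x_A = 4.22/6.89 = 0.612, x_B = 0.388.
ΔS_mix = −R(n_A ln x_A + n_B ln x_B) = −8.314 × (4.22 ln 0.612 + 2.67 ln 0.388) = 38.2 J/K.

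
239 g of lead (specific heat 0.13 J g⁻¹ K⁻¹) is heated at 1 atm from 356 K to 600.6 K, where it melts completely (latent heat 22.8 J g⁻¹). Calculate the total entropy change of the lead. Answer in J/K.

ΔS = 25.3 J/K

Warming step: ΔS₁ = m c ln(T_tr/T_i) = 239 × 0.13 × ln(600.6/356) = 16.25 J/K.
Phase change: ΔS₂ = +mL/T_tr = 239 × 22.8 / 600.6 = 9.073 J/K.
ΔS_total = (16.25) + (9.073) = 25.3 J/K.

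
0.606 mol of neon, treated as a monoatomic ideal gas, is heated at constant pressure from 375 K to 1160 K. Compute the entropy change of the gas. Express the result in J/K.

ΔS = 14.2 J/K

At constant pressure, ΔS = nC_p ln(T₂/T₁) with C_p = 5R/2 = 20.79 J mol⁻¹ K⁻¹.
ΔS = 0.606 × 20.79 × ln(1160/375) = 14.2 J/K.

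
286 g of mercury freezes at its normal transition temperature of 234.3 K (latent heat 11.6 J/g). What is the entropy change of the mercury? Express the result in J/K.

ΔS = -14.2 J/K

Heat released by the substance: Q = −mL = −286 × 11.6 = −3317.6 J.
At constant T, ΔS = Q_rev/T = −3317.6 / 234.3 = -14.2 J/K.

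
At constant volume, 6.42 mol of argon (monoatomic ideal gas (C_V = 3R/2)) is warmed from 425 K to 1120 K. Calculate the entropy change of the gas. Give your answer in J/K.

ΔS = 77.6 J/K

At constant volume, ΔS = nC_V ln(T₂/T₁) with C_V = 3R/2 = 12.47 J mol⁻¹ K⁻¹.
ΔS = 6.42 × 12.47 × ln(1120/425) = 77.6 J/K.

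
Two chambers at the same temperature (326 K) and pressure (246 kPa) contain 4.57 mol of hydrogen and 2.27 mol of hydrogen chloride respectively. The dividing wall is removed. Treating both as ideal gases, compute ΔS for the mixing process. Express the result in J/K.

ΔS_mix = 36.1 J/K

Mole fractions: x_A = 4.57/6.84 = 0.668, x_B = 0.332.
ΔS_mix = −R(n_A ln x_A + n_B ln x_B) = −8.314 × (4.57 ln 0.668 + 2.27 ln 0.332) = 36.1 J/K.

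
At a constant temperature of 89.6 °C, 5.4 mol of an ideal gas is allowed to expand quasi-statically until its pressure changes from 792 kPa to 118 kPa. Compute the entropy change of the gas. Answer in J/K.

ΔS_gas = 85.5 J/K

For an isothermal ideal gas ΔS_gas = nR ln(P₁/P₂) = 5.4 × 8.314 × ln(792/118) = 85.5 J/K.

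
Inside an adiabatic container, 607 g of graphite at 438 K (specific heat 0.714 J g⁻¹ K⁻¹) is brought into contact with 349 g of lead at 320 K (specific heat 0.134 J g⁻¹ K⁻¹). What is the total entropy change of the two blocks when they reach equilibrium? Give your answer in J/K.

Energy balance: T_f = (m₁c₁T₁ + m₂c₂T₂)/(m₁c₁ + m₂c₂) = 426.51 K.
ΔS₁ = m₁c₁ ln(T_f/T₁) = 433.398 × ln(426.51/438) = -11.524 J/K.
ΔS₂ = m₂c₂ ln(T_f/T₂) = 46.766 × ln(426.51/320) = 13.436 J/K.
ΔS_total = -11.524 + 13.436 = 1.91 J/K.

ΔS_total = 1.91 J/K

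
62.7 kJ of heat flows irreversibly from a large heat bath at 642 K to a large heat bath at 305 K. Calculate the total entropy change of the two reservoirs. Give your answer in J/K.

ΔS_total = 108 J/K

ΔS_hot = −Q/T_H = −62700/642 = -97.66 J/K and ΔS_cold = +Q/T_C = 62700/305 = 205.6 J/K.
ΔS_total = -97.66 + 205.6 = 108 J/K, positive as the second law requires.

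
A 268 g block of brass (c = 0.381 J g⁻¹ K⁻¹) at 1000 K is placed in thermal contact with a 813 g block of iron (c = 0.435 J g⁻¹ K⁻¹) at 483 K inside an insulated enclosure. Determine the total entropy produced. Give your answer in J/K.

ΔS_total = 23.7 J/K

Energy balance: T_f = (m₁c₁T₁ + m₂c₂T₂)/(m₁c₁ + m₂c₂) = 598.83 K.
ΔS₁ = m₁c₁ ln(T_f/T₁) = 102.108 × ln(598.83/1000) = -52.36 J/K.
ΔS₂ = m₂c₂ ln(T_f/T₂) = 353.655 × ln(598.83/483) = 76.02 J/K.
ΔS_total = -52.36 + 76.02 = 23.7 J/K.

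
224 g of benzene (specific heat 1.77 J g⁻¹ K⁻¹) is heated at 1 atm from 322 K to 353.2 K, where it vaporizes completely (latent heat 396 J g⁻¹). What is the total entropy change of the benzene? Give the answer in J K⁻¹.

ΔS = 288 J/K

Warming step: ΔS₁ = m c ln(T_tr/T_i) = 224 × 1.77 × ln(353.2/322) = 36.67 J/K.
Phase change: ΔS₂ = +mL/T_tr = 224 × 396 / 353.2 = 251.1 J/K.
ΔS_total = (36.67) + (251.1) = 288 J/K.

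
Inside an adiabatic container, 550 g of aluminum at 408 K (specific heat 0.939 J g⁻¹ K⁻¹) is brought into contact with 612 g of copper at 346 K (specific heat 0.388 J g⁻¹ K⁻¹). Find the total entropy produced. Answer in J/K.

ΔS_total = 2.16 J/K

Energy balance: T_f = (m₁c₁T₁ + m₂c₂T₂)/(m₁c₁ + m₂c₂) = 388.47 K.
ΔS₁ = m₁c₁ ln(T_f/T₁) = 516.45 × ln(388.47/408) = -25.33 J/K.
ΔS₂ = m₂c₂ ln(T_f/T₂) = 237.456 × ln(388.47/346) = 27.49 J/K.
ΔS_total = -25.33 + 27.49 = 2.16 J/K.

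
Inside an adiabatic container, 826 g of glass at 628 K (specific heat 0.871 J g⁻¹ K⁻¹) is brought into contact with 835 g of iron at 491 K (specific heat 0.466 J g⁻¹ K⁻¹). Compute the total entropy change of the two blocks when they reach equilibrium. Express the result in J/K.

Energy balance: T_f = (m₁c₁T₁ + m₂c₂T₂)/(m₁c₁ + m₂c₂) = 579.91 K.
ΔS₁ = m₁c₁ ln(T_f/T₁) = 719.446 × ln(579.91/628) = -57.31 J/K.
ΔS₂ = m₂c₂ ln(T_f/T₂) = 389.11 × ln(579.91/491) = 64.76 J/K.
ΔS_total = -57.31 + 64.76 = 7.45 J/K.

ΔS_total = 7.45 J/K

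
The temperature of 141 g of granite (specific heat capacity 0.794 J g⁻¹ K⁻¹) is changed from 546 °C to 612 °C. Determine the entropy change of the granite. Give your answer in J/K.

ΔS = 8.68 J/K

In kelvin: T₁ = 819.15 K, T₂ = 885.15 K. ΔS = ∫dQ_rev/T = m c ln(T₂/T₁) = 141 × 0.794 × ln(885.15/819.15) = 8.68 J/K.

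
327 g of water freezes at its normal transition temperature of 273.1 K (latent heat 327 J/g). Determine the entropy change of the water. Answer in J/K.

Heat released by the substance: Q = −mL = −327 × 327 = −106929 J.
At constant T, ΔS = Q_rev/T = −106929 / 273.1 = -392 J/K.

ΔS = -392 J/K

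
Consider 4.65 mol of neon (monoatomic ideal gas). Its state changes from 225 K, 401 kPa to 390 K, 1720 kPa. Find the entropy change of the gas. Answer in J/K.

ΔS = -3.13 J/K

ΔS = nC_p ln(T₂/T₁) − nR ln(P₂/P₁), with C_p = 5R/2 = 20.79 J mol⁻¹ K⁻¹ for a monoatomic ideal gas.
ΔS = 4.65 × [20.79 × ln(390/225) − 8.314 × ln(1720/401)] = -3.13 J/K.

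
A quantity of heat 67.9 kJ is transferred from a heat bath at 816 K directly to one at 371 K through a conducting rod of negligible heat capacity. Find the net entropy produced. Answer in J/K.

ΔS_total = 99.8 J/K

ΔS_hot = −Q/T_H = −67900/816 = -83.21 J/K and ΔS_cold = +Q/T_C = 67900/371 = 183 J/K.
ΔS_total = -83.21 + 183 = 99.8 J/K, positive as the second law requires.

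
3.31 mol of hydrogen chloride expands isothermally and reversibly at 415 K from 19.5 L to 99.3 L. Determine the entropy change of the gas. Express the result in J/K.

ΔS_gas = 44.8 J/K

For an isothermal ideal gas ΔS_gas = nR ln(V₂/V₁) = 3.31 × 8.314 × ln(99.3/19.5) = 44.8 J/K.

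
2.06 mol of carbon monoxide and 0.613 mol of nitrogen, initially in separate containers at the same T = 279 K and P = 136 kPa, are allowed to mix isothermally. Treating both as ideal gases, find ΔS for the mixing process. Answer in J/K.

ΔS_mix = 12 J/K

Mole fractions: x_A = 2.06/2.67 = 0.771, x_B = 0.229.
ΔS_mix = −R(n_A ln x_A + n_B ln x_B) = −8.314 × (2.06 ln 0.771 + 0.613 ln 0.229) = 12 J/K.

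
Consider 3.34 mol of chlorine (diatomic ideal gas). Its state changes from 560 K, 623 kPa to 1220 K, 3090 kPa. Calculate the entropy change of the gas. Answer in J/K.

ΔS = 31.2 J/K

ΔS = nC_p ln(T₂/T₁) − nR ln(P₂/P₁), with C_p = 7R/2 = 29.1 J mol⁻¹ K⁻¹ for a diatomic ideal gas.
ΔS = 3.34 × [29.1 × ln(1220/560) − 8.314 × ln(3090/623)] = 31.2 J/K.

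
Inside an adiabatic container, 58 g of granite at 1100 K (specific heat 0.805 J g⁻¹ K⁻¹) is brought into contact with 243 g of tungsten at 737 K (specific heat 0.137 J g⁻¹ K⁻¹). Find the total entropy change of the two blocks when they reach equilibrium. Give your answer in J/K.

Energy balance: T_f = (m₁c₁T₁ + m₂c₂T₂)/(m₁c₁ + m₂c₂) = 948.91 K.
ΔS₁ = m₁c₁ ln(T_f/T₁) = 46.69 × ln(948.91/1100) = -6.899 J/K.
ΔS₂ = m₂c₂ ln(T_f/T₂) = 33.291 × ln(948.91/737) = 8.413 J/K.
ΔS_total = -6.899 + 8.413 = 1.51 J/K.

ΔS_total = 1.51 J/K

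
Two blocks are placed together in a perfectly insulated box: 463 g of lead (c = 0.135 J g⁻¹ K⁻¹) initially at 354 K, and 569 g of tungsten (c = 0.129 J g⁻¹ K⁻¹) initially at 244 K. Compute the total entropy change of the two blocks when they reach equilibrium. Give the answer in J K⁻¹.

ΔS_total = 2.35 J/K

Energy balance: T_f = (m₁c₁T₁ + m₂c₂T₂)/(m₁c₁ + m₂c₂) = 294.59 K.
ΔS₁ = m₁c₁ ln(T_f/T₁) = 62.505 × ln(294.59/354) = -11.48 J/K.
ΔS₂ = m₂c₂ ln(T_f/T₂) = 73.401 × ln(294.59/244) = 13.83 J/K.
ΔS_total = -11.48 + 13.83 = 2.35 J/K.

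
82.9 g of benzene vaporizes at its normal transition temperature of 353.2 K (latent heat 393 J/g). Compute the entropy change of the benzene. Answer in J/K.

Heat absorbed by the substance: Q = mL = 82.9 × 393 = 32579.7 J.
At constant T, ΔS = Q_rev/T = 32579.7 / 353.2 = 92.2 J/K.

ΔS = 92.2 J/K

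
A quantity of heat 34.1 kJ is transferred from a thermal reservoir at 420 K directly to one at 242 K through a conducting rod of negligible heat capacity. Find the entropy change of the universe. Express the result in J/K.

ΔS_total = 59.7 J/K

ΔS_hot = −Q/T_H = −34100/420 = -81.19 J/K and ΔS_cold = +Q/T_C = 34100/242 = 140.9 J/K.
ΔS_total = -81.19 + 140.9 = 59.7 J/K, positive as the second law requires.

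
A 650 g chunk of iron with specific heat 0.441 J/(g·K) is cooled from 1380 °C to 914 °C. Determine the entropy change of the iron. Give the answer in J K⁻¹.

ΔS = -94.9 J/K

In kelvin: T₁ = 1653.15 K, T₂ = 1187.15 K. ΔS = ∫dQ_rev/T = m c ln(T₂/T₁) = 650 × 0.441 × ln(1187.15/1653.15) = -94.9 J/K.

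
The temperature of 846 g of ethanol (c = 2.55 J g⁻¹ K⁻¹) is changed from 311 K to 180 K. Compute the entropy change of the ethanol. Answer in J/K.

ΔS = -1180 J/K

ΔS = ∫dQ_rev/T = m c ln(T₂/T₁) = 846 × 2.55 × ln(180/311) = -1180 J/K.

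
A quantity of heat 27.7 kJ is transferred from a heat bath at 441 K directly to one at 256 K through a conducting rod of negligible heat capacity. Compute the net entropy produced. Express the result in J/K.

ΔS_total = 45.4 J/K

ΔS_hot = −Q/T_H = −27700/441 = -62.81 J/K and ΔS_cold = +Q/T_C = 27700/256 = 108.2 J/K.
ΔS_total = -62.81 + 108.2 = 45.4 J/K, positive as the second law requires.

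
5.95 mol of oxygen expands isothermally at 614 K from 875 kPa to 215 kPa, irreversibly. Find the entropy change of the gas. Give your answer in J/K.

Entropy is a state function, so ΔS_gas depends only on the end states.
For an isothermal ideal gas ΔS_gas = nR ln(P₁/P₂) = 5.95 × 8.314 × ln(875/215) = 69.4 J/K.

ΔS_gas = 69.4 J/K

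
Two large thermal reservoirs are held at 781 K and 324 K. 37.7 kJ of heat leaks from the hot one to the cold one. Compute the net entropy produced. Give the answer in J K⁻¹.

ΔS_total = 68.1 J/K

ΔS_hot = −Q/T_H = −37700/781 = -48.27 J/K and ΔS_cold = +Q/T_C = 37700/324 = 116.4 J/K.
ΔS_total = -48.27 + 116.4 = 68.1 J/K, positive as the second law requires.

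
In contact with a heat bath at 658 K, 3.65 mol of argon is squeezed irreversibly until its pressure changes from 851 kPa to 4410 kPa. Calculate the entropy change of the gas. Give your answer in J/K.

Entropy is a state function, so ΔS_gas depends only on the end states.
For an isothermal ideal gas ΔS_gas = nR ln(P₁/P₂) = 3.65 × 8.314 × ln(851/4410) = -49.9 J/K.

ΔS_gas = -49.9 J/K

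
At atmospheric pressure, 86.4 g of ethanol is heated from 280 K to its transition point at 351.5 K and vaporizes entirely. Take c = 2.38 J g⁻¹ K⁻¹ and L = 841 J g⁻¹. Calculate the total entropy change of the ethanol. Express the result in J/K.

ΔS = 253 J/K

Warming step: ΔS₁ = m c ln(T_tr/T_i) = 86.4 × 2.38 × ln(351.5/280) = 46.76 J/K.
Phase change: ΔS₂ = +mL/T_tr = 86.4 × 841 / 351.5 = 206.7 J/K.
ΔS_total = (46.76) + (206.7) = 253 J/K.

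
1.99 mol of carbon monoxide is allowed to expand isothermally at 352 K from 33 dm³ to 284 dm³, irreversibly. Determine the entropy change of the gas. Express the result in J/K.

ΔS_gas = 35.6 J/K

Entropy is a state function, so ΔS_gas depends only on the end states.
For an isothermal ideal gas ΔS_gas = nR ln(V₂/V₁) = 1.99 × 8.314 × ln(284/33) = 35.6 J/K.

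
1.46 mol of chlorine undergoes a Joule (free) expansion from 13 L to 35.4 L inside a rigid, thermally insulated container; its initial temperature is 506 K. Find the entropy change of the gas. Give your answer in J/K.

ΔS_gas = 12.2 J/K

For an ideal gas in free expansion Q = 0 and W = 0, so T is unchanged.
Entropy is a state function; using a reversible isothermal path, ΔS_gas = nR ln(V₂/V₁) = 1.46 × 8.314 × ln(35.4/13) = 12.2 J/K.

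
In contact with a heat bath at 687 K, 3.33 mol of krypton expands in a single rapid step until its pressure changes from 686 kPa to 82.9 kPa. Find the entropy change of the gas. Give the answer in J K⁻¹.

ΔS_gas = 58.5 J/K

Entropy is a state function, so ΔS_gas depends only on the end states.
For an isothermal ideal gas ΔS_gas = nR ln(P₁/P₂) = 3.33 × 8.314 × ln(686/82.9) = 58.5 J/K.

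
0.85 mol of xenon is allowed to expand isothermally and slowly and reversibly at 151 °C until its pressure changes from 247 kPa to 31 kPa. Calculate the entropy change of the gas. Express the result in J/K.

For an isothermal ideal gas ΔS_gas = nR ln(P₁/P₂) = 0.85 × 8.314 × ln(247/31) = 14.7 J/K.

ΔS_gas = 14.7 J/K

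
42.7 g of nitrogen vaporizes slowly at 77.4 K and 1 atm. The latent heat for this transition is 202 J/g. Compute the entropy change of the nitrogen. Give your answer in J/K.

ΔS = 111 J/K

Heat absorbed by the substance: Q = mL = 42.7 × 202 = 8625.4 J.
At constant T, ΔS = Q_rev/T = 8625.4 / 77.4 = 111 J/K.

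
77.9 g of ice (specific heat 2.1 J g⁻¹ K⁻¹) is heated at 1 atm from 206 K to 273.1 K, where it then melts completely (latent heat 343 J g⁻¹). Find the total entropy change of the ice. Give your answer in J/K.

Warming step: ΔS₁ = m c ln(T_tr/T_i) = 77.9 × 2.1 × ln(273.1/206) = 46.13 J/K.
Phase change: ΔS₂ = +mL/T_tr = 77.9 × 343 / 273.1 = 97.84 J/K.
ΔS_total = (46.13) + (97.84) = 144 J/K.

ΔS = 144 J/K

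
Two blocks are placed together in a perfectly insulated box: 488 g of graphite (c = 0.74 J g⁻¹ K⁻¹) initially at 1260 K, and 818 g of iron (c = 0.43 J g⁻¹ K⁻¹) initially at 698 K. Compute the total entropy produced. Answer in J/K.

Energy balance: T_f = (m₁c₁T₁ + m₂c₂T₂)/(m₁c₁ + m₂c₂) = 982.7 K.
ΔS₁ = m₁c₁ ln(T_f/T₁) = 361.12 × ln(982.7/1260) = -89.762 J/K.
ΔS₂ = m₂c₂ ln(T_f/T₂) = 351.74 × ln(982.7/698) = 120.32 J/K.
ΔS_total = -89.762 + 120.32 = 30.6 J/K.

ΔS_total = 30.6 J/K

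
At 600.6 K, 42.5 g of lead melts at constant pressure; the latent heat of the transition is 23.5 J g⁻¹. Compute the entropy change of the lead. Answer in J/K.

Heat absorbed by the substance: Q = mL = 42.5 × 23.5 = 998.75 J.
At constant T, ΔS = Q_rev/T = 998.75 / 600.6 = 1.66 J/K.

ΔS = 1.66 J/K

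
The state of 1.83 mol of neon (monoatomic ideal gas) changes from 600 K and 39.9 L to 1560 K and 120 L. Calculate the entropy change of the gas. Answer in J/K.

ΔS = 38.6 J/K

Entropy is a state function: ΔS = nC_V ln(T₂/T₁) + nR ln(V₂/V₁), with C_V = 3R/2 = 12.47 J mol⁻¹ K⁻¹ for a monoatomic ideal gas.
ΔS = 1.83 × [12.47 × ln(1560/600) + 8.314 × ln(120/39.9)] = 38.6 J/K.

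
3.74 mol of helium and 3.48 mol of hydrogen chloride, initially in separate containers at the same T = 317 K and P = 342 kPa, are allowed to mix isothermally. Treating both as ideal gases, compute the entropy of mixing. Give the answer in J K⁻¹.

Mole fractions: x_A = 3.74/7.22 = 0.518, x_B = 0.482.
ΔS_mix = −R(n_A ln x_A + n_B ln x_B) = −8.314 × (3.74 ln 0.518 + 3.48 ln 0.482) = 41.6 J/K.

ΔS_mix = 41.6 J/K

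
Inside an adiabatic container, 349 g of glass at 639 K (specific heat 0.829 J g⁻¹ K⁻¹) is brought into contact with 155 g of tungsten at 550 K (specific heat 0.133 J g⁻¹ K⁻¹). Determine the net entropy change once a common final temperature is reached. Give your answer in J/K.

ΔS_total = 0.207 J/K

Energy balance: T_f = (m₁c₁T₁ + m₂c₂T₂)/(m₁c₁ + m₂c₂) = 633.08 K.
ΔS₁ = m₁c₁ ln(T_f/T₁) = 289.321 × ln(633.08/639) = -2.693 J/K.
ΔS₂ = m₂c₂ ln(T_f/T₂) = 20.615 × ln(633.08/550) = 2.9 J/K.
ΔS_total = -2.693 + 2.9 = 0.207 J/K.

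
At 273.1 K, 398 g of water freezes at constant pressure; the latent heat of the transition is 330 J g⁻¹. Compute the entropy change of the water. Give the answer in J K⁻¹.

Heat released by the substance: Q = −mL = −398 × 330 = −131340 J.
At constant T, ΔS = Q_rev/T = −131340 / 273.1 = -481 J/K.

ΔS = -481 J/K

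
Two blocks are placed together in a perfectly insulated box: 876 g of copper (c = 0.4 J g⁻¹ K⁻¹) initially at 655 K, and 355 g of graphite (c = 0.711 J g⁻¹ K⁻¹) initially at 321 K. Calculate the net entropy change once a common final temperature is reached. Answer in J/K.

ΔS_total = 35.2 J/K

Energy balance: T_f = (m₁c₁T₁ + m₂c₂T₂)/(m₁c₁ + m₂c₂) = 515.15 K.
ΔS₁ = m₁c₁ ln(T_f/T₁) = 350.4 × ln(515.15/655) = -84.16 J/K.
ΔS₂ = m₂c₂ ln(T_f/T₂) = 252.405 × ln(515.15/321) = 119.4 J/K.
ΔS_total = -84.16 + 119.4 = 35.2 J/K.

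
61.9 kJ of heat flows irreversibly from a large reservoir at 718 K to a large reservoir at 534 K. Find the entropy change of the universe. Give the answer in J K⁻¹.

ΔS_hot = −Q/T_H = −61900/718 = -86.21 J/K and ΔS_cold = +Q/T_C = 61900/534 = 115.9 J/K.
ΔS_total = -86.21 + 115.9 = 29.7 J/K, positive as the second law requires.

ΔS_total = 29.7 J/K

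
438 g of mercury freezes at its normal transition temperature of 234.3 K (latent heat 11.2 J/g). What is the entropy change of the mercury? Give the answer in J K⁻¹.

ΔS = -20.9 J/K

Heat released by the substance: Q = −mL = −438 × 11.2 = −4905.6 J.
At constant T, ΔS = Q_rev/T = −4905.6 / 234.3 = -20.9 J/K.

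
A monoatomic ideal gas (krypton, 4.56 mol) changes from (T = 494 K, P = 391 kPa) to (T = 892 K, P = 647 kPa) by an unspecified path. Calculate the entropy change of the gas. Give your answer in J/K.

ΔS = 36.9 J/K

ΔS = nC_p ln(T₂/T₁) − nR ln(P₂/P₁), with C_p = 5R/2 = 20.79 J mol⁻¹ K⁻¹ for a monoatomic ideal gas.
ΔS = 4.56 × [20.79 × ln(892/494) − 8.314 × ln(647/391)] = 36.9 J/K.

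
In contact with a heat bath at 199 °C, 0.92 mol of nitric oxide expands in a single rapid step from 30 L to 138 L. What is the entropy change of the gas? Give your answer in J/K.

Entropy is a state function, so ΔS_gas depends only on the end states.
For an isothermal ideal gas ΔS_gas = nR ln(V₂/V₁) = 0.92 × 8.314 × ln(138/30) = 11.7 J/K.

ΔS_gas = 11.7 J/K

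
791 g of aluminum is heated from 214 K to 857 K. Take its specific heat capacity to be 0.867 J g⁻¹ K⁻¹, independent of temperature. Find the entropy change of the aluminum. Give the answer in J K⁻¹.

ΔS = ∫dQ_rev/T = m c ln(T₂/T₁) = 791 × 0.867 × ln(857/214) = 952 J/K.

ΔS = 952 J/K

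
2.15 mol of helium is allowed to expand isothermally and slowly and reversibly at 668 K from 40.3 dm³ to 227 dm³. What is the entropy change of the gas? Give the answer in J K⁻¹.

ΔS_gas = 30.9 J/K

For an isothermal ideal gas ΔS_gas = nR ln(V₂/V₁) = 2.15 × 8.314 × ln(227/40.3) = 30.9 J/K.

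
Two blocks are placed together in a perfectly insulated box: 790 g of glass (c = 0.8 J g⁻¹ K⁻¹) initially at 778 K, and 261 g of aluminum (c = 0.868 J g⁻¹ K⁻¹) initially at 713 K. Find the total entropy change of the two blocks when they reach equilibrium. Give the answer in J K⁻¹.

ΔS_total = 0.626 J/K

Energy balance: T_f = (m₁c₁T₁ + m₂c₂T₂)/(m₁c₁ + m₂c₂) = 760.85 K.
ΔS₁ = m₁c₁ ln(T_f/T₁) = 632 × ln(760.85/778) = -14.089 J/K.
ΔS₂ = m₂c₂ ln(T_f/T₂) = 226.548 × ln(760.85/713) = 14.715 J/K.
ΔS_total = -14.089 + 14.715 = 0.626 J/K.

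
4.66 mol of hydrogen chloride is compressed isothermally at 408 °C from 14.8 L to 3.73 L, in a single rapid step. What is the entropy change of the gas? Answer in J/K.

Entropy is a state function, so ΔS_gas depends only on the end states.
For an isothermal ideal gas ΔS_gas = nR ln(V₂/V₁) = 4.66 × 8.314 × ln(3.73/14.8) = -53.4 J/K.

ΔS_gas = -53.4 J/K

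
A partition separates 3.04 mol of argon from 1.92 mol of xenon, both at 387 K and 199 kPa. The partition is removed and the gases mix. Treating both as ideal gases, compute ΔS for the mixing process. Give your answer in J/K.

Mole fractions: x_A = 3.04/4.96 = 0.613, x_B = 0.387.
ΔS_mix = −R(n_A ln x_A + n_B ln x_B) = −8.314 × (3.04 ln 0.613 + 1.92 ln 0.387) = 27.5 J/K.

ΔS_mix = 27.5 J/K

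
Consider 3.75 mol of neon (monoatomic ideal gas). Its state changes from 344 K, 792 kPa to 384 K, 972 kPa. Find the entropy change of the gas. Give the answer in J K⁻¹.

ΔS = 2.19 J/K

ΔS = nC_p ln(T₂/T₁) − nR ln(P₂/P₁), with C_p = 5R/2 = 20.79 J mol⁻¹ K⁻¹ for a monoatomic ideal gas.
ΔS = 3.75 × [20.79 × ln(384/344) − 8.314 × ln(972/792)] = 2.19 J/K.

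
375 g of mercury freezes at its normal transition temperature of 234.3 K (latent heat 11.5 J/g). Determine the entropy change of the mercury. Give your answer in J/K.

Heat released by the substance: Q = −mL = −375 × 11.5 = −4312.5 J.
At constant T, ΔS = Q_rev/T = −4312.5 / 234.3 = -18.4 J/K.

ΔS = -18.4 J/K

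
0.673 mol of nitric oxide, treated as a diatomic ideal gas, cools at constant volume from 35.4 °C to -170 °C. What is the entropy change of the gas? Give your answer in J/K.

In kelvin: T₁ = 308.55 K, T₂ = 103.15 K. At constant volume, ΔS = nC_V ln(T₂/T₁) with C_V = 5R/2 = 20.79 J mol⁻¹ K⁻¹.
ΔS = 0.673 × 20.79 × ln(103.15/308.55) = -15.3 J/K.

ΔS = -15.3 J/K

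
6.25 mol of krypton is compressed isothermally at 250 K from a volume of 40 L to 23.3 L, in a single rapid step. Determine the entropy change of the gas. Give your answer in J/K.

ΔS_gas = -28.1 J/K

Entropy is a state function, so ΔS_gas depends only on the end states.
For an isothermal ideal gas ΔS_gas = nR ln(V₂/V₁) = 6.25 × 8.314 × ln(23.3/40) = -28.1 J/K.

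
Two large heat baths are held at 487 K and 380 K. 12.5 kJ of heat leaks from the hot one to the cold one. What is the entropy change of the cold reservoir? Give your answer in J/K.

ΔS_cold = 32.9 J/K

The cold reservoir gains heat Q, so ΔS_cold = +Q/T_C = 12500/380 = 32.9 J/K.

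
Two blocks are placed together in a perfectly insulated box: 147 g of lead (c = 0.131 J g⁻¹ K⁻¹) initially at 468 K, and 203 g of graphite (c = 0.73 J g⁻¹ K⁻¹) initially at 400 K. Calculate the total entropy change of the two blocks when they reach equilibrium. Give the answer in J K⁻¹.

Energy balance: T_f = (m₁c₁T₁ + m₂c₂T₂)/(m₁c₁ + m₂c₂) = 407.82 K.
ΔS₁ = m₁c₁ ln(T_f/T₁) = 19.257 × ln(407.82/468) = -2.6506 J/K.
ΔS₂ = m₂c₂ ln(T_f/T₂) = 148.19 × ln(407.82/400) = 2.8692 J/K.
ΔS_total = -2.6506 + 2.8692 = 0.219 J/K.

ΔS_total = 0.219 J/K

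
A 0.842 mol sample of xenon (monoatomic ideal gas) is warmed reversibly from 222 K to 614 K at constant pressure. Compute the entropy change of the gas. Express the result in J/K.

ΔS = 17.8 J/K

At constant pressure, ΔS = nC_p ln(T₂/T₁) with C_p = 5R/2 = 20.79 J mol⁻¹ K⁻¹.
ΔS = 0.842 × 20.79 × ln(614/222) = 17.8 J/K.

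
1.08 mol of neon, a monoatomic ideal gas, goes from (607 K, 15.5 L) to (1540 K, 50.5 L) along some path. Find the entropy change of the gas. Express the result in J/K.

ΔS = 23.1 J/K

Entropy is a state function: ΔS = nC_V ln(T₂/T₁) + nR ln(V₂/V₁), with C_V = 3R/2 = 12.47 J mol⁻¹ K⁻¹ for a monoatomic ideal gas.
ΔS = 1.08 × [12.47 × ln(1540/607) + 8.314 × ln(50.5/15.5)] = 23.1 J/K.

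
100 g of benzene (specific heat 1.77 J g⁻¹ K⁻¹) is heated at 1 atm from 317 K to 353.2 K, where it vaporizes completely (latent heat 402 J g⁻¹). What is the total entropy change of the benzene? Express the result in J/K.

Warming step: ΔS₁ = m c ln(T_tr/T_i) = 100 × 1.77 × ln(353.2/317) = 19.14 J/K.
Phase change: ΔS₂ = +mL/T_tr = 100 × 402 / 353.2 = 113.8 J/K.
ΔS_total = (19.14) + (113.8) = 133 J/K.

ΔS = 133 J/K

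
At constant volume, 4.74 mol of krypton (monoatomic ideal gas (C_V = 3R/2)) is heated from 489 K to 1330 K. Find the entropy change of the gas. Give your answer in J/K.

At constant volume, ΔS = nC_V ln(T₂/T₁) with C_V = 3R/2 = 12.47 J mol⁻¹ K⁻¹.
ΔS = 4.74 × 12.47 × ln(1330/489) = 59.1 J/K.

ΔS = 59.1 J/K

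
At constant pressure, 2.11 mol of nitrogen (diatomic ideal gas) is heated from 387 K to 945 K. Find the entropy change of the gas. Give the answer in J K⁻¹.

At constant pressure, ΔS = nC_p ln(T₂/T₁) with C_p = 7R/2 = 29.1 J mol⁻¹ K⁻¹.
ΔS = 2.11 × 29.1 × ln(945/387) = 54.8 J/K.

ΔS = 54.8 J/K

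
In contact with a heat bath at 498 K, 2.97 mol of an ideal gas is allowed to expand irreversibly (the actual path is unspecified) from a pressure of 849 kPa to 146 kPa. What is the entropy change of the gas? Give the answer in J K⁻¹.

ΔS_gas = 43.5 J/K

Entropy is a state function, so ΔS_gas depends only on the end states.
For an isothermal ideal gas ΔS_gas = nR ln(P₁/P₂) = 2.97 × 8.314 × ln(849/146) = 43.5 J/K.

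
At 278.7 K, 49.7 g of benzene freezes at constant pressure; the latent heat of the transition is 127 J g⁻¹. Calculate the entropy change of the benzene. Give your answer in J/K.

Heat released by the substance: Q = −mL = −49.7 × 127 = −6311.9 J.
At constant T, ΔS = Q_rev/T = −6311.9 / 278.7 = -22.6 J/K.

ΔS = -22.6 J/K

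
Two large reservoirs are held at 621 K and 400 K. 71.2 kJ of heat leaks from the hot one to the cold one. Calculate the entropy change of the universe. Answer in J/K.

ΔS_hot = −Q/T_H = −71200/621 = -114.7 J/K and ΔS_cold = +Q/T_C = 71200/400 = 178 J/K.
ΔS_total = -114.7 + 178 = 63.3 J/K, positive as the second law requires.

ΔS_total = 63.3 J/K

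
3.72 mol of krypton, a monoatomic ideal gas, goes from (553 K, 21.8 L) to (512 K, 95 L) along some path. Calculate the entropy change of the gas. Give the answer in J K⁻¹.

Entropy is a state function: ΔS = nC_V ln(T₂/T₁) + nR ln(V₂/V₁), with C_V = 3R/2 = 12.47 J mol⁻¹ K⁻¹ for a monoatomic ideal gas.
ΔS = 3.72 × [12.47 × ln(512/553) + 8.314 × ln(95/21.8)] = 42 J/K.

ΔS = 42 J/K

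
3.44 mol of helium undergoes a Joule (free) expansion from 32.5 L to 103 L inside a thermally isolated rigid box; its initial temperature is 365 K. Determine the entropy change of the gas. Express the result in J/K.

No heat is exchanged and no work is done, so the ideal-gas temperature stays constant.
Entropy is a state function; using a reversible isothermal path, ΔS_gas = nR ln(V₂/V₁) = 3.44 × 8.314 × ln(103/32.5) = 33 J/K.

ΔS_gas = 33 J/K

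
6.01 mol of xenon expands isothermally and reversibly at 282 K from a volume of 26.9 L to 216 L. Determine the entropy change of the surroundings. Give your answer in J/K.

ΔS_surr = -104 J/K

For an isothermal ideal gas ΔS_gas = nR ln(V₂/V₁) = 6.01 × 8.314 × ln(216/26.9) = 104 J/K.
The process is reversible, so ΔS_surr = −ΔS_gas = -104 J/K and ΔS_universe = 0.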